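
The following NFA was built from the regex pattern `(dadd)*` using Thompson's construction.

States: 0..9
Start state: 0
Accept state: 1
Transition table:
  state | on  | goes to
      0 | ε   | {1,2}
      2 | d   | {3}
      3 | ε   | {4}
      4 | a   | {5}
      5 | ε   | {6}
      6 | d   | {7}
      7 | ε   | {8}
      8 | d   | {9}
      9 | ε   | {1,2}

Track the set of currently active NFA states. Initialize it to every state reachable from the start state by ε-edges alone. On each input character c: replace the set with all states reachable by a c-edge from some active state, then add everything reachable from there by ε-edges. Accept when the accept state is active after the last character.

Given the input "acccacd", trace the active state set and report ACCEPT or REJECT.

start: ε-closure({0}) = {0,1,2}
'a' @ 1: {}  — dead — no transitions
rest 'cccacd' ignored (set empty)
after full input: {}  (accept=1 not in)

Answer: REJECT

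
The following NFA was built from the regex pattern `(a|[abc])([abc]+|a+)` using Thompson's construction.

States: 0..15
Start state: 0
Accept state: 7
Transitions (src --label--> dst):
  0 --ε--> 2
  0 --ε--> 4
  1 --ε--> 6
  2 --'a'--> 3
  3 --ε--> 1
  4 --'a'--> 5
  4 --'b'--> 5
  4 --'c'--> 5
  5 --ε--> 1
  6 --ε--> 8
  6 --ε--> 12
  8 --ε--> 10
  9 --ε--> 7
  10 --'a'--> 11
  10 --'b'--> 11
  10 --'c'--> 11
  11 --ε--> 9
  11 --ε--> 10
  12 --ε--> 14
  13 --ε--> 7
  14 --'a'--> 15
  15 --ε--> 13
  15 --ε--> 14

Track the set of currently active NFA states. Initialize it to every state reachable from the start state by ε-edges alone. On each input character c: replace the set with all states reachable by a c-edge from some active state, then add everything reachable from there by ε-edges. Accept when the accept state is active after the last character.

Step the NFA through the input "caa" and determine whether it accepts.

S₀ = ε-closure({0}) = {0,2,4}
'c' @ 1: {1,5,6,8,10,12,14}
'a' @ 2: {7,9,10,11,13,14,15}  [accepting]
'a' @ 3: {7,9,10,11,13,14,15}  [accepting]
final: {7,9,10,11,13,14,15}; accept 7 in set

Answer: ACCEPT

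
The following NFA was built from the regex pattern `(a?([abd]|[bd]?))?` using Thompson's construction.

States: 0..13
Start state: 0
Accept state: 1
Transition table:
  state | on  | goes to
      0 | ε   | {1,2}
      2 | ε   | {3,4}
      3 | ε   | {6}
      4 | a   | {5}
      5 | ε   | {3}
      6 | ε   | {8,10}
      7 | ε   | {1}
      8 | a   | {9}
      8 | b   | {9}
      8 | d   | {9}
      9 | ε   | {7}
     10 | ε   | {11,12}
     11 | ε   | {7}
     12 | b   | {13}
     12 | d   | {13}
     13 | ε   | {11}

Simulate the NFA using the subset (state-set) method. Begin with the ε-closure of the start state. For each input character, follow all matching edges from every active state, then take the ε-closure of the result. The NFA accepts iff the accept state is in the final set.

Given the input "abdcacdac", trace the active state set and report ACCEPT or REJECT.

Answer: REJECT

Trace:
S₀ = ε-closure({0}) = {0,1,2,3,4,6,7,8,10,11,12}
'a' @ 1: {1,3,5,6,7,8,9,10,11,12}  ✓accept
'b' @ 2: {1,7,9,11,13}  ✓accept
'd' @ 3: {}  — dead — no transitions
rest 'cacdac' ignored (set empty)
end set {} — state 1 not in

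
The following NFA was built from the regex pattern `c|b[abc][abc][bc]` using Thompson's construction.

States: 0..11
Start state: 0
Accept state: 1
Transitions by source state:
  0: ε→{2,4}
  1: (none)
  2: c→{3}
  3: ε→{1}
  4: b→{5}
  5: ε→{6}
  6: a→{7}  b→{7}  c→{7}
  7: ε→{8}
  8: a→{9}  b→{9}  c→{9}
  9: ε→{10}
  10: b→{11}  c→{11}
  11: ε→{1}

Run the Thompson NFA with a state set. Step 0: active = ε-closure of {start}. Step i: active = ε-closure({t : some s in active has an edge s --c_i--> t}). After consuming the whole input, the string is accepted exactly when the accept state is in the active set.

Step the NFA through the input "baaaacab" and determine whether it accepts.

initial (ε-close {0}): {0,2,4}
'b' @ 1: {5,6}
'a' @ 2: {7,8}
'a' @ 3: {9,10}
'a' @ 4: {}  — no active states
rest 'acab' ignored (set empty)
end set {} — state 1 not in

Answer: REJECT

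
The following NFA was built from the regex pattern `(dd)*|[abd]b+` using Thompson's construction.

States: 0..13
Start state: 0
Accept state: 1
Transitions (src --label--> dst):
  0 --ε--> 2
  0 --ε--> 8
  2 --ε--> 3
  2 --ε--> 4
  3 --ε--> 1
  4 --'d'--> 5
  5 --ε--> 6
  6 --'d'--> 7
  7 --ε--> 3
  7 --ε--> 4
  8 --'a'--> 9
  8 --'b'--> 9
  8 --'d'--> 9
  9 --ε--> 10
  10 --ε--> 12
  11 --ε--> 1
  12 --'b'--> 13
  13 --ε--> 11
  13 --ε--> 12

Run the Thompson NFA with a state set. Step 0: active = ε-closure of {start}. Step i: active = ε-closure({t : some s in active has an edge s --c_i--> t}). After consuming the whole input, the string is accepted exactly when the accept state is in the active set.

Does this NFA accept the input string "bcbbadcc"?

Answer: REJECT

Steps:
initial (ε-close {0}): {0,1,2,3,4,8}
'b' @ 1: {9,10,12}
'c' @ 2: {}  — dead — no transitions
rest 'bbadcc' ignored (set empty)
after full input: {}  (accept=1 not in)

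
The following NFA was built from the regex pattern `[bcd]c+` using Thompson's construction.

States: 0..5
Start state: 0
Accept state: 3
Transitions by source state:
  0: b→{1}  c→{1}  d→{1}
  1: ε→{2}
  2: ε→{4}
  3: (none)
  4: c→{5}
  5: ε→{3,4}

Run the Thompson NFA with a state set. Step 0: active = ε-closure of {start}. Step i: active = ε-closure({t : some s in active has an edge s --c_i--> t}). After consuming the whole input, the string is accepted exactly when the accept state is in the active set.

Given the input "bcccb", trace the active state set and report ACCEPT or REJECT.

initial (ε-close {0}): {0}
'b' @ 1: {1,2,4}
'c' @ 2: {3,4,5}  (accept∈set)
'c' @ 3: {3,4,5}  (accept∈set)
'c' @ 4: {3,4,5}  (accept∈set)
'b' @ 5: {}  — no active states
after full input: {}  (accept=3 not in)

Answer: REJECT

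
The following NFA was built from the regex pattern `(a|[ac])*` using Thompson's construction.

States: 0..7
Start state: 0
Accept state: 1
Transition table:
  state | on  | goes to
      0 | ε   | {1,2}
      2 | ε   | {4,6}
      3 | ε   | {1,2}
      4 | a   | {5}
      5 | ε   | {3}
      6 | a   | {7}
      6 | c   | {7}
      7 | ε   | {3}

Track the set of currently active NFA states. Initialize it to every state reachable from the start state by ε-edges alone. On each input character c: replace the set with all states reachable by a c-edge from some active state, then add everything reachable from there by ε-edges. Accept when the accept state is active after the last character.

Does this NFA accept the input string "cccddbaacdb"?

initial (ε-close {0}): {0,1,2,4,6}
'c' @ 1: {1,2,3,4,6,7}  (accept∈set)
'c' @ 2: {1,2,3,4,6,7}  (accept∈set)
'c' @ 3: {1,2,3,4,6,7}  (accept∈set)
'd' @ 4: {}  — no active states
rest 'dbaacdb' ignored (set empty)
final: {}; accept 1 not in set

Answer: REJECT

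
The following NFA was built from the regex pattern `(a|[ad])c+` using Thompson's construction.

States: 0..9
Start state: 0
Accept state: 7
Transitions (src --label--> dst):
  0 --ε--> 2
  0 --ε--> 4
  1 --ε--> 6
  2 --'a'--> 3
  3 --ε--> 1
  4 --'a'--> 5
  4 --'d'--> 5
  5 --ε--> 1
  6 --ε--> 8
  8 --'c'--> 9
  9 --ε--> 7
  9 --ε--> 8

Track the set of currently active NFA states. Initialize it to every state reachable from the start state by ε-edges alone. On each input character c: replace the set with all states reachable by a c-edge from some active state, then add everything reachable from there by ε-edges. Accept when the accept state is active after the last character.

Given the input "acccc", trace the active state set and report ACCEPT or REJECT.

start: ε-closure({0}) = {0,2,4}
'a' @ 1: {1,3,5,6,8}
'c' @ 2: {7,8,9}  (accept∈set)
'c' @ 3: {7,8,9}  (accept∈set)
'c' @ 4: {7,8,9}  (accept∈set)
'c' @ 5: {7,8,9}  (accept∈set)
final: {7,8,9}; accept 7 in set

Answer: ACCEPT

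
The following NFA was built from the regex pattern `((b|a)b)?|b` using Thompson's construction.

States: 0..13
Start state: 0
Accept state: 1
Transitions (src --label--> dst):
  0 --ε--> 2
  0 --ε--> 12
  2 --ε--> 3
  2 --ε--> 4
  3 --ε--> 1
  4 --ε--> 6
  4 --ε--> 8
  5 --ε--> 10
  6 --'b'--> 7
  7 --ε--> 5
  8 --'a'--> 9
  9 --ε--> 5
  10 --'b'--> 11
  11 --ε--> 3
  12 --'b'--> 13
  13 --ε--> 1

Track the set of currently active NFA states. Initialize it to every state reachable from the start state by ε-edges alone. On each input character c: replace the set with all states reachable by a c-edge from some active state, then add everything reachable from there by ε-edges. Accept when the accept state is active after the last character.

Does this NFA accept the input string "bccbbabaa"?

start: ε-closure({0}) = {0,1,2,3,4,6,8,12}
'b' @ 1: {1,5,7,10,13}  ✓accept
'c' @ 2: {}  — dead — no transitions
rest 'cbbabaa' ignored (set empty)
final: {}; accept 1 not in set

Answer: REJECT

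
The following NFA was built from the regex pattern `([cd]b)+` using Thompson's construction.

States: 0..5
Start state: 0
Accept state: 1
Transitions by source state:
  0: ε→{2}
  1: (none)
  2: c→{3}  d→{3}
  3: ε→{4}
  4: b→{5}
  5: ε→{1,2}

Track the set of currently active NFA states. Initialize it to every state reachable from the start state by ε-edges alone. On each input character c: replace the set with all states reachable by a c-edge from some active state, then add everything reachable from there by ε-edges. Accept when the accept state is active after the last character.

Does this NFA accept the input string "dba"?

Answer: REJECT

Steps:
start: ε-closure({0}) = {0,2}
'd' @ 1: {3,4}
'b' @ 2: {1,2,5}  ✓accept
'a' @ 3: {}  — no active states
after full input: {}  (accept=1 not in)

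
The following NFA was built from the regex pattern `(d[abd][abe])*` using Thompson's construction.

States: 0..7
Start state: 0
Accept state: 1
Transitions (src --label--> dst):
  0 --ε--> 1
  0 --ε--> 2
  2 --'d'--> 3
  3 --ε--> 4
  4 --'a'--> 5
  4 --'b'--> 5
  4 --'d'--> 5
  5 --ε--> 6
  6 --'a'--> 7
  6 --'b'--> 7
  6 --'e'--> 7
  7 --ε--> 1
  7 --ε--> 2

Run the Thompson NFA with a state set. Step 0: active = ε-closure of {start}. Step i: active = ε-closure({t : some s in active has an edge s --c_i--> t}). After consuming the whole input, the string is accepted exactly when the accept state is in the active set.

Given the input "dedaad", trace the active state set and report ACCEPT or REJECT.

Answer: REJECT

Derivation:
start: ε-closure({0}) = {0,1,2}
'd' @ 1: {3,4}
'e' @ 2: {}  — dead — no transitions
rest 'daad' ignored (set empty)
end set {} — state 1 not in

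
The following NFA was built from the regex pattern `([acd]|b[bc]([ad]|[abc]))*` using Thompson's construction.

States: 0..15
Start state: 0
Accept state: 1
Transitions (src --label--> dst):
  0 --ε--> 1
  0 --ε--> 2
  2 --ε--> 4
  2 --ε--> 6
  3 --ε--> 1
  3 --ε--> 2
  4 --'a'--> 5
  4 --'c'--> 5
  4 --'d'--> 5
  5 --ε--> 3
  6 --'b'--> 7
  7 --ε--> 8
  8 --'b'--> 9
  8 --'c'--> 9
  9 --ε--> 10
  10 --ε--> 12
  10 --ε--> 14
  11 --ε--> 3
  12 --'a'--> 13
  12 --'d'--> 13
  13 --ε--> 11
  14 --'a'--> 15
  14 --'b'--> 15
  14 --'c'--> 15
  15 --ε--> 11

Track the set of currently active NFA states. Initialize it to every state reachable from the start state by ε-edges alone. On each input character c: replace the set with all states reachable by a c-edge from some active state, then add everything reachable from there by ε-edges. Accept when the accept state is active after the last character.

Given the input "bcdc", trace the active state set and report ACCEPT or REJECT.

Answer: ACCEPT

Derivation:
start: ε-closure({0}) = {0,1,2,4,6}
'b' @ 1: {7,8}
'c' @ 2: {9,10,12,14}
'd' @ 3: {1,2,3,4,6,11,13}  ✓accept
'c' @ 4: {1,2,3,4,5,6}  ✓accept
after full input: {1,2,3,4,5,6}  (accept=1 in)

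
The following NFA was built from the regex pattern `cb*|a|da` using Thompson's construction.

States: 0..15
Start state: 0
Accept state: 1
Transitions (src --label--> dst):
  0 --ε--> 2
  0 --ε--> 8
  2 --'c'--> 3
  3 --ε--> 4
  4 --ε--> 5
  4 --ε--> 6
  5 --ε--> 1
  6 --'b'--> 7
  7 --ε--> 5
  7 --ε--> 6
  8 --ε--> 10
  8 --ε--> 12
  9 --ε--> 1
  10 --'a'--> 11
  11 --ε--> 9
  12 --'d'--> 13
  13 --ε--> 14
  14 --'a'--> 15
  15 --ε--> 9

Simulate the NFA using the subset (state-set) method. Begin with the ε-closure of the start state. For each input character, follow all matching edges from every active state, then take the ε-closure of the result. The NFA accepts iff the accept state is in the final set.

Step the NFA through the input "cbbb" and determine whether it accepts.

S₀ = ε-closure({0}) = {0,2,8,10,12}
'c' @ 1: {1,3,4,5,6}  [accepting]
'b' @ 2: {1,5,6,7}  [accepting]
'b' @ 3: {1,5,6,7}  [accepting]
'b' @ 4: {1,5,6,7}  [accepting]
after full input: {1,5,6,7}  (accept=1 in)

Answer: ACCEPT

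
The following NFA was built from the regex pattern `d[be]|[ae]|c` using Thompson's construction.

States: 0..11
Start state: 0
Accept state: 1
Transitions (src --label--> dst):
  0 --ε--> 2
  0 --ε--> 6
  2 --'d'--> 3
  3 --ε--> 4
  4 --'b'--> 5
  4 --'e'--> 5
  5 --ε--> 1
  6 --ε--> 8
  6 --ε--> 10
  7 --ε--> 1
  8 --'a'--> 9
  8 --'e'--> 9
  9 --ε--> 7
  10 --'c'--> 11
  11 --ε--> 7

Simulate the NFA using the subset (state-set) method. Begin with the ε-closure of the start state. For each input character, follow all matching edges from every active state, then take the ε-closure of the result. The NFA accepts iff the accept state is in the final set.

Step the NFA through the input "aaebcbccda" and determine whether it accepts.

Answer: REJECT

Trace:
S₀ = ε-closure({0}) = {0,2,6,8,10}
'a' @ 1: {1,7,9}  (accept∈set)
'a' @ 2: {}  — state set empty
rest 'ebcbccda' ignored (set empty)
final: {}; accept 1 not in set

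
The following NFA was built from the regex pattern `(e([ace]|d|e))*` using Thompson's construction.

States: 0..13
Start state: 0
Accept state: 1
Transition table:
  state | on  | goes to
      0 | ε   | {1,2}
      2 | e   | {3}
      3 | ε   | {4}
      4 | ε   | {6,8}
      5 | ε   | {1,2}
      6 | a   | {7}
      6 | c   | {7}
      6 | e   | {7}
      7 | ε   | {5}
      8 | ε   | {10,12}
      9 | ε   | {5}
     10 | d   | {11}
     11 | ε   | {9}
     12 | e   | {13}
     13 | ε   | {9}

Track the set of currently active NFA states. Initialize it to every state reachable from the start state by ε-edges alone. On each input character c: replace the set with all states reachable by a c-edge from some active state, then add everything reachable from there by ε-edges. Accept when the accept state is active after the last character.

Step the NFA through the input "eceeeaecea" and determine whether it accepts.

Answer: ACCEPT

Trace:
S₀ = ε-closure({0}) = {0,1,2}
'e' @ 1: {3,4,6,8,10,12}
'c' @ 2: {1,2,5,7}  [accepting]
'e' @ 3: {3,4,6,8,10,12}
'e' @ 4: {1,2,5,7,9,13}  [accepting]
'e' @ 5: {3,4,6,8,10,12}
'a' @ 6: {1,2,5,7}  [accepting]
'e' @ 7: {3,4,6,8,10,12}
'c' @ 8: {1,2,5,7}  [accepting]
'e' @ 9: {3,4,6,8,10,12}
'a' @ 10: {1,2,5,7}  [accepting]
end set {1,2,5,7} — state 1 in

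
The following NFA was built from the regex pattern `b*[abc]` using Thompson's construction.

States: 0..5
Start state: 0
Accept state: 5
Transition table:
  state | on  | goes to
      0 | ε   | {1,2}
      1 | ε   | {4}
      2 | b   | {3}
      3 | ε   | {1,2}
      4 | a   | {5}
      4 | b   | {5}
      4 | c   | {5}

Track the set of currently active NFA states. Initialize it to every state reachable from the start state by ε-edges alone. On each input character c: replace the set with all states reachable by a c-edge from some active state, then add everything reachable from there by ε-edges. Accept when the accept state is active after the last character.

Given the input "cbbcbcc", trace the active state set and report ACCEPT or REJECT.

initial (ε-close {0}): {0,1,2,4}
'c' @ 1: {5}  [accepting]
'b' @ 2: {}  — no active states
rest 'bcbcc' ignored (set empty)
after full input: {}  (accept=5 not in)

Answer: REJECT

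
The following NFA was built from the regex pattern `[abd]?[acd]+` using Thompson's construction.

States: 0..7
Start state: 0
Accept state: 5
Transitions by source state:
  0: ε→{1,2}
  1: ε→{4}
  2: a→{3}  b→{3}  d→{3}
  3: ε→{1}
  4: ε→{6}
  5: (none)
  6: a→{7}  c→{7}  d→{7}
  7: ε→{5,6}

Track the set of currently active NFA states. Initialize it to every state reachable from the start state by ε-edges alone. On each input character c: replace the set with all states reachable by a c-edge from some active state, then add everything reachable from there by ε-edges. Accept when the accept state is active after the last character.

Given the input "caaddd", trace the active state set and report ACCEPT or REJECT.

S₀ = ε-closure({0}) = {0,1,2,4,6}
'c' @ 1: {5,6,7}  (accept∈set)
'a' @ 2: {5,6,7}  (accept∈set)
'a' @ 3: {5,6,7}  (accept∈set)
'd' @ 4: {5,6,7}  (accept∈set)
'd' @ 5: {5,6,7}  (accept∈set)
'd' @ 6: {5,6,7}  (accept∈set)
end set {5,6,7} — state 5 in

Answer: ACCEPT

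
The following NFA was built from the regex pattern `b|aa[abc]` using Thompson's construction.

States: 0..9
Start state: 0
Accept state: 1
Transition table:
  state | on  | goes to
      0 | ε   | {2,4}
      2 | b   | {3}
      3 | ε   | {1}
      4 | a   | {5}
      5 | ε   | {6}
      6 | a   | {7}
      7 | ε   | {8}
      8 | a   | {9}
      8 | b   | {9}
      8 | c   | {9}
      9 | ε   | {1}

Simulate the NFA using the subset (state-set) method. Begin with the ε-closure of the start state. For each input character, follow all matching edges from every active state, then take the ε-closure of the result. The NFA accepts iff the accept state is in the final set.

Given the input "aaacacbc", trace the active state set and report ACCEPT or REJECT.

Answer: REJECT

Trace:
start: ε-closure({0}) = {0,2,4}
'a' @ 1: {5,6}
'a' @ 2: {7,8}
'a' @ 3: {1,9}  ✓accept
'c' @ 4: {}  — dead — no transitions
rest 'acbc' ignored (set empty)
final: {}; accept 1 not in set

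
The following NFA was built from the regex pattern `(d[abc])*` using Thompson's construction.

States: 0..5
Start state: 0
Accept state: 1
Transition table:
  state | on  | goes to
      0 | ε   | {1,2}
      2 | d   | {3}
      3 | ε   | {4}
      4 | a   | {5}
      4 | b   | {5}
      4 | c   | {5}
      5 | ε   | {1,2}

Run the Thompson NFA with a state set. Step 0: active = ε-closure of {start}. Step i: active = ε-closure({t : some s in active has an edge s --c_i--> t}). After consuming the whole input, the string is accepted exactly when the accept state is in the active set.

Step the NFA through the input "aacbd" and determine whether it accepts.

start: ε-closure({0}) = {0,1,2}
'a' @ 1: {}  — state set empty
rest 'acbd' ignored (set empty)
end set {} — state 1 not in

Answer: REJECT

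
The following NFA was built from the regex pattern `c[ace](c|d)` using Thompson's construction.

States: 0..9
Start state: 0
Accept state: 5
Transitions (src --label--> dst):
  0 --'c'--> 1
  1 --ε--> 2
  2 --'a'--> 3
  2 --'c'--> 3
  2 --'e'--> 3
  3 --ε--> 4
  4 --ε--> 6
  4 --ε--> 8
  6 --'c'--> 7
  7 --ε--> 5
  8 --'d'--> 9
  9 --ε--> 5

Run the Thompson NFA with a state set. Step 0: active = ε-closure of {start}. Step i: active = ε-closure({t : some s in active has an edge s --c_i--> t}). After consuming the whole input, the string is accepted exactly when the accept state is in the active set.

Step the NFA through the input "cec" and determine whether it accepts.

start: ε-closure({0}) = {0}
'c' @ 1: {1,2}
'e' @ 2: {3,4,6,8}
'c' @ 3: {5,7}  [accepting]
after full input: {5,7}  (accept=5 in)

Answer: ACCEPT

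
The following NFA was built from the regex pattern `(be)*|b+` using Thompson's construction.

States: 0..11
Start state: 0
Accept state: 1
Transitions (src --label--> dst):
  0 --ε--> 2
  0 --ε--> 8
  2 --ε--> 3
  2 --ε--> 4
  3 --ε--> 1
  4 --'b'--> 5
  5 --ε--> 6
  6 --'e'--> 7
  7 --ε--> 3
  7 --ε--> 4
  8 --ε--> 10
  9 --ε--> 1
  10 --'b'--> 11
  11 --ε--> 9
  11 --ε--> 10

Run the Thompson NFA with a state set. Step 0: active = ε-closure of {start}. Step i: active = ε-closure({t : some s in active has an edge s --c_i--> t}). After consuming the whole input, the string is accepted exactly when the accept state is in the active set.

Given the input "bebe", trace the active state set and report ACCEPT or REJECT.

S₀ = ε-closure({0}) = {0,1,2,3,4,8,10}
'b' @ 1: {1,5,6,9,10,11}  ✓accept
'e' @ 2: {1,3,4,7}  ✓accept
'b' @ 3: {5,6}
'e' @ 4: {1,3,4,7}  ✓accept
after full input: {1,3,4,7}  (accept=1 in)

Answer: ACCEPT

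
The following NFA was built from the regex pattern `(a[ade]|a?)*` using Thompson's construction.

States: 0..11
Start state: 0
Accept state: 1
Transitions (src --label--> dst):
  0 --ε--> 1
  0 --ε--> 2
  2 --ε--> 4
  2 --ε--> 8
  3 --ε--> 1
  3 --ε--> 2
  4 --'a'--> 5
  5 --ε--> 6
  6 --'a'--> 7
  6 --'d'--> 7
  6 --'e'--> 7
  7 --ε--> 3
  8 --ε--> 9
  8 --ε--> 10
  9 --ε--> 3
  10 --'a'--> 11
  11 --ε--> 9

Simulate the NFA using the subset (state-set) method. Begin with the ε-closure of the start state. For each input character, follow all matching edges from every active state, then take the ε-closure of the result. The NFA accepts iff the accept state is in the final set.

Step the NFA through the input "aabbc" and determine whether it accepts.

Answer: REJECT

Trace:
start: ε-closure({0}) = {0,1,2,3,4,8,9,10}
'a' @ 1: {1,2,3,4,5,6,8,9,10,11}  (accept∈set)
'a' @ 2: {1,2,3,4,5,6,7,8,9,10,11}  (accept∈set)
'b' @ 3: {}  — no active states
rest 'bc' ignored (set empty)
after full input: {}  (accept=1 not in)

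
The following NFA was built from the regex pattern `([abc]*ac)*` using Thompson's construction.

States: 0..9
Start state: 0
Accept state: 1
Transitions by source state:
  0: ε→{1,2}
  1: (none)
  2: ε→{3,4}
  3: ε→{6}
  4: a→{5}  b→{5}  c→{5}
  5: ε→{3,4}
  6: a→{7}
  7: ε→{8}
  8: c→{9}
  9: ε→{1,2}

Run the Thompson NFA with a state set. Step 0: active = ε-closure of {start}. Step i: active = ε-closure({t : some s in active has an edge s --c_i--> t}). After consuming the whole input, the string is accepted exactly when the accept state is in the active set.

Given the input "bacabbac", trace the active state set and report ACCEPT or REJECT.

S₀ = ε-closure({0}) = {0,1,2,3,4,6}
'b' @ 1: {3,4,5,6}
'a' @ 2: {3,4,5,6,7,8}
'c' @ 3: {1,2,3,4,5,6,9}  [accepting]
'a' @ 4: {3,4,5,6,7,8}
'b' @ 5: {3,4,5,6}
'b' @ 6: {3,4,5,6}
'a' @ 7: {3,4,5,6,7,8}
'c' @ 8: {1,2,3,4,5,6,9}  [accepting]
end set {1,2,3,4,5,6,9} — state 1 in

Answer: ACCEPT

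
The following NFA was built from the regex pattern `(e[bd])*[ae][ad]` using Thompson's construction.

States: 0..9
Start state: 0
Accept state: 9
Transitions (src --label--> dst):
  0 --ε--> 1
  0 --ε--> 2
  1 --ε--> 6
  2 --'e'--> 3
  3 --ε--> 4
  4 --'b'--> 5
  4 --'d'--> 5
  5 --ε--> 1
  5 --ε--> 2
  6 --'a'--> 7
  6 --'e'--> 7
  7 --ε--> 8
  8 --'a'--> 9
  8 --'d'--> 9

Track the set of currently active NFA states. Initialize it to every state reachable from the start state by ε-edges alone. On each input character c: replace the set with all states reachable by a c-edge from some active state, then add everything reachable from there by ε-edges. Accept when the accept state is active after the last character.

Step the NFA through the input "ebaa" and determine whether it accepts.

Answer: ACCEPT

Trace:
initial (ε-close {0}): {0,1,2,6}
'e' @ 1: {3,4,7,8}
'b' @ 2: {1,2,5,6}
'a' @ 3: {7,8}
'a' @ 4: {9}  [accepting]
end set {9} — state 9 in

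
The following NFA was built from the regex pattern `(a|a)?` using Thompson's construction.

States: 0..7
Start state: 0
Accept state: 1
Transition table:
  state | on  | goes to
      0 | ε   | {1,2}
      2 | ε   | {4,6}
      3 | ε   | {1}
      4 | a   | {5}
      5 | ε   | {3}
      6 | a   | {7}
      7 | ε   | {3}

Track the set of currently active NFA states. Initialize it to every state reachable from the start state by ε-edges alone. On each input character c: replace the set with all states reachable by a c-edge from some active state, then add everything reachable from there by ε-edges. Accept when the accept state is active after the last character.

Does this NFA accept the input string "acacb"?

Answer: REJECT

Trace:
initial (ε-close {0}): {0,1,2,4,6}
'a' @ 1: {1,3,5,7}  (accept∈set)
'c' @ 2: {}  — dead — no transitions
rest 'acb' ignored (set empty)
after full input: {}  (accept=1 not in)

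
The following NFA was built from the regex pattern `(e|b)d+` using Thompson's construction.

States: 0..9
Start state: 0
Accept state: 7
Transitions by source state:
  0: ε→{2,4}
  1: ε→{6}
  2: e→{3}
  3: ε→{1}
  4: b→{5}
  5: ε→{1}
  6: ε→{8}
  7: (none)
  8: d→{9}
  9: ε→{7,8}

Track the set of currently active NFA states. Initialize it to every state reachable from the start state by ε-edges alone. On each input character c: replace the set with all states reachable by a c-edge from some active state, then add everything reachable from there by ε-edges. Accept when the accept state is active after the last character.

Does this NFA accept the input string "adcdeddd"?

Answer: REJECT

Trace:
start: ε-closure({0}) = {0,2,4}
'a' @ 1: {}  — no active states
rest 'dcdeddd' ignored (set empty)
after full input: {}  (accept=7 not in)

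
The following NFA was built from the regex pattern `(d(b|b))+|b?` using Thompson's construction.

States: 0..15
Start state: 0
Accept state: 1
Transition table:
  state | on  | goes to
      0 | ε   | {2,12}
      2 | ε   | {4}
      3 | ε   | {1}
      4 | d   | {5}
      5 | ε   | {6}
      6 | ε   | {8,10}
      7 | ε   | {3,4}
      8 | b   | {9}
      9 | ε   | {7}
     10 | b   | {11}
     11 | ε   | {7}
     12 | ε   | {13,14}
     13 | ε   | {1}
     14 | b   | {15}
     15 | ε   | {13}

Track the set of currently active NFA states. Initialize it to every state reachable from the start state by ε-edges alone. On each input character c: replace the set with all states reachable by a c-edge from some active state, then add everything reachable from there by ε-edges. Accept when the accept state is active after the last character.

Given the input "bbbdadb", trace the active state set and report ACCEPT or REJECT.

start: ε-closure({0}) = {0,1,2,4,12,13,14}
'b' @ 1: {1,13,15}  ✓accept
'b' @ 2: {}  — state set empty
rest 'bdadb' ignored (set empty)
end set {} — state 1 not in

Answer: REJECT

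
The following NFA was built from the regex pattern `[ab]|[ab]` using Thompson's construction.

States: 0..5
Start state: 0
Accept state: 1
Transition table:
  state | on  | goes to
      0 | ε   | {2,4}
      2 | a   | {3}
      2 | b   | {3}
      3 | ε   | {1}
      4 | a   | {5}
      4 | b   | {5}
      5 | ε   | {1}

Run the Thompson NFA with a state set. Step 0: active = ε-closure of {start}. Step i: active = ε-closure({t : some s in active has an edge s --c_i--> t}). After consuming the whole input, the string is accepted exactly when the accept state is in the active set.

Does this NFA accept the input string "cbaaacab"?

Answer: REJECT

Steps:
start: ε-closure({0}) = {0,2,4}
'c' @ 1: {}  — state set empty
rest 'baaacab' ignored (set empty)
after full input: {}  (accept=1 not in)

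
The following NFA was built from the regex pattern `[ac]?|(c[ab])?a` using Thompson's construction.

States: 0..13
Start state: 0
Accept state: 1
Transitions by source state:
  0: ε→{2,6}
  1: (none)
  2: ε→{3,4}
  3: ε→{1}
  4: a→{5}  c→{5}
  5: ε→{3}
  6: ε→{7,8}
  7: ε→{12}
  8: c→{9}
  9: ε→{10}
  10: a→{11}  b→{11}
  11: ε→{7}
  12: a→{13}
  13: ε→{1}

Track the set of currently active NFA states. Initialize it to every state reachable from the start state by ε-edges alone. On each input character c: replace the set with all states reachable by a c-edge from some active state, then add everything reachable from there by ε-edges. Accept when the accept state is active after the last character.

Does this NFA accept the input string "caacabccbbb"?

S₀ = ε-closure({0}) = {0,1,2,3,4,6,7,8,12}
'c' @ 1: {1,3,5,9,10}  ✓accept
'a' @ 2: {7,11,12}
'a' @ 3: {1,13}  ✓accept
'c' @ 4: {}  — no active states
rest 'abccbbb' ignored (set empty)
after full input: {}  (accept=1 not in)

Answer: REJECT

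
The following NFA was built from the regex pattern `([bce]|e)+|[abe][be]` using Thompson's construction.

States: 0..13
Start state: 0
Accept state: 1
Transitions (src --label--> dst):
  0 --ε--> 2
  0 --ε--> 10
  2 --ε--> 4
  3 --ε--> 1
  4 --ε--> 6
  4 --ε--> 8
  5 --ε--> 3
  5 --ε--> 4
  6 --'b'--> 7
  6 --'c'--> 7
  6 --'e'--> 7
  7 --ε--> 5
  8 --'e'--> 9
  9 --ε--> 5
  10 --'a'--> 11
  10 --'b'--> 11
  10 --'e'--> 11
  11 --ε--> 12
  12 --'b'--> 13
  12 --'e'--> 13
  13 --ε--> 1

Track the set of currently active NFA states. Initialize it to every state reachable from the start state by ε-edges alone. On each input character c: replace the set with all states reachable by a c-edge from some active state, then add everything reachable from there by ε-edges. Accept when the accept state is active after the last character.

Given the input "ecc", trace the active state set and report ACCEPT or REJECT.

Answer: ACCEPT

Trace:
S₀ = ε-closure({0}) = {0,2,4,6,8,10}
'e' @ 1: {1,3,4,5,6,7,8,9,11,12}  ✓accept
'c' @ 2: {1,3,4,5,6,7,8}  ✓accept
'c' @ 3: {1,3,4,5,6,7,8}  ✓accept
end set {1,3,4,5,6,7,8} — state 1 in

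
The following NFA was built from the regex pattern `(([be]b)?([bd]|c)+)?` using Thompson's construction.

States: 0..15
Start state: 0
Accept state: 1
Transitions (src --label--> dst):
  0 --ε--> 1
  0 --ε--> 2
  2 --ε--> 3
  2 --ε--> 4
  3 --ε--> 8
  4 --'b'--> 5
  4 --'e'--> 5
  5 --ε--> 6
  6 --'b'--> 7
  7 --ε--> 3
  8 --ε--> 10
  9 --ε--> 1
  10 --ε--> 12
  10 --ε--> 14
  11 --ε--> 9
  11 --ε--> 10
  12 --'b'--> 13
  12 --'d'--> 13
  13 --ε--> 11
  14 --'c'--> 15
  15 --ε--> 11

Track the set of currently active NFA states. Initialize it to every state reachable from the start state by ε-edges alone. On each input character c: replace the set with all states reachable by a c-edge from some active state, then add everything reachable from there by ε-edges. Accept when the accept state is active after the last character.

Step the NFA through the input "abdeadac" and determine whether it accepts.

Answer: REJECT

Trace:
start: ε-closure({0}) = {0,1,2,3,4,8,10,12,14}
'a' @ 1: {}  — state set empty
rest 'bdeadac' ignored (set empty)
final: {}; accept 1 not in set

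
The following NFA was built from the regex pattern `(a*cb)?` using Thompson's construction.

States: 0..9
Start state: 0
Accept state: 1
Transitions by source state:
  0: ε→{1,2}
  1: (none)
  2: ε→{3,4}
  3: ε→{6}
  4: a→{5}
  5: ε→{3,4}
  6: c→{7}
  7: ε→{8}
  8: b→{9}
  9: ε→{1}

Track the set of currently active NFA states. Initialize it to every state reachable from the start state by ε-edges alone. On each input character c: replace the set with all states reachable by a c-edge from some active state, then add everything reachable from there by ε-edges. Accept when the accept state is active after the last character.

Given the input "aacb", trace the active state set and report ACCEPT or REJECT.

initial (ε-close {0}): {0,1,2,3,4,6}
'a' @ 1: {3,4,5,6}
'a' @ 2: {3,4,5,6}
'c' @ 3: {7,8}
'b' @ 4: {1,9}  [accepting]
after full input: {1,9}  (accept=1 in)

Answer: ACCEPT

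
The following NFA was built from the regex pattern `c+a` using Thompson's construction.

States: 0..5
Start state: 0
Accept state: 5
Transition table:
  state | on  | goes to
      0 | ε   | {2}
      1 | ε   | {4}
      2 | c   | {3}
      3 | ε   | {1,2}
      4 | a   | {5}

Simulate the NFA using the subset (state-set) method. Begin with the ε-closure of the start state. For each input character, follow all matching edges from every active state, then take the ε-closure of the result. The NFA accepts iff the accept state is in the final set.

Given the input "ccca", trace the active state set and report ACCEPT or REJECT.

Answer: ACCEPT

Trace:
start: ε-closure({0}) = {0,2}
'c' @ 1: {1,2,3,4}
'c' @ 2: {1,2,3,4}
'c' @ 3: {1,2,3,4}
'a' @ 4: {5}  (accept∈set)
after full input: {5}  (accept=5 in)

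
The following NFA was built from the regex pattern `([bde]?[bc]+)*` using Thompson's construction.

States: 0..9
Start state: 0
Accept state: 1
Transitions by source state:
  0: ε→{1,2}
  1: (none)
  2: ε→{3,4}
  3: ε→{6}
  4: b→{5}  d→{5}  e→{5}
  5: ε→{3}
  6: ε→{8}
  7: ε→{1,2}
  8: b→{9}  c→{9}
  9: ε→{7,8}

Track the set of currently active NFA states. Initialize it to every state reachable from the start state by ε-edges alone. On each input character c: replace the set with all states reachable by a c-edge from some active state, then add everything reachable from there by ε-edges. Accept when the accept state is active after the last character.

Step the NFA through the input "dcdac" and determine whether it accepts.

Answer: REJECT

Trace:
initial (ε-close {0}): {0,1,2,3,4,6,8}
'd' @ 1: {3,5,6,8}
'c' @ 2: {1,2,3,4,6,7,8,9}  (accept∈set)
'd' @ 3: {3,5,6,8}
'a' @ 4: {}  — state set empty
rest 'c' ignored (set empty)
after full input: {}  (accept=1 not in)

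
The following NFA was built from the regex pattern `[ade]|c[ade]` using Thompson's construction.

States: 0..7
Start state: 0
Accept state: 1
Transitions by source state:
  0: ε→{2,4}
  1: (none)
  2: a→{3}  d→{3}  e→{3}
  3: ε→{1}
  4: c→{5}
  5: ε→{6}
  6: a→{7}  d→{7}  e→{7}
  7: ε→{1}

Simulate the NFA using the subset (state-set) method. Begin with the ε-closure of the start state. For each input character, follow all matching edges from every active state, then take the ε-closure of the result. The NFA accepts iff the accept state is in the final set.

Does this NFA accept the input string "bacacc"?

Answer: REJECT

Trace:
initial (ε-close {0}): {0,2,4}
'b' @ 1: {}  — no active states
rest 'acacc' ignored (set empty)
final: {}; accept 1 not in set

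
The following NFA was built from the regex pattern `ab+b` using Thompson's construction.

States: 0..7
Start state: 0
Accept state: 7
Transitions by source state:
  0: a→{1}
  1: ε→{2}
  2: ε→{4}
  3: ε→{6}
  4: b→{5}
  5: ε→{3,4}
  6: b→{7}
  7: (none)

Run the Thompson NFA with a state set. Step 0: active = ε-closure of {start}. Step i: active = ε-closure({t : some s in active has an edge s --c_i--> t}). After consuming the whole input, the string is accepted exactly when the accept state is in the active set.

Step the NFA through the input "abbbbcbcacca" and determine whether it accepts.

Answer: REJECT

Derivation:
start: ε-closure({0}) = {0}
'a' @ 1: {1,2,4}
'b' @ 2: {3,4,5,6}
'b' @ 3: {3,4,5,6,7}  [accepting]
'b' @ 4: {3,4,5,6,7}  [accepting]
'b' @ 5: {3,4,5,6,7}  [accepting]
'c' @ 6: {}  — state set empty
rest 'bcacca' ignored (set empty)
after full input: {}  (accept=7 not in)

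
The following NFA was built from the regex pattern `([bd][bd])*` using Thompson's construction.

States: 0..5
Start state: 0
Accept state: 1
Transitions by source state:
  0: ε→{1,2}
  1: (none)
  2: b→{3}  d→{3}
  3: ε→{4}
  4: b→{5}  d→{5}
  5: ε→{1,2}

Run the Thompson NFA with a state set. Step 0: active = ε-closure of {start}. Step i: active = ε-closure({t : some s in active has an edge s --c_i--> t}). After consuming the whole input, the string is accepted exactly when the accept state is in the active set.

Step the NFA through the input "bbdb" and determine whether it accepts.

Answer: ACCEPT

Trace:
S₀ = ε-closure({0}) = {0,1,2}
'b' @ 1: {3,4}
'b' @ 2: {1,2,5}  ✓accept
'd' @ 3: {3,4}
'b' @ 4: {1,2,5}  ✓accept
final: {1,2,5}; accept 1 in set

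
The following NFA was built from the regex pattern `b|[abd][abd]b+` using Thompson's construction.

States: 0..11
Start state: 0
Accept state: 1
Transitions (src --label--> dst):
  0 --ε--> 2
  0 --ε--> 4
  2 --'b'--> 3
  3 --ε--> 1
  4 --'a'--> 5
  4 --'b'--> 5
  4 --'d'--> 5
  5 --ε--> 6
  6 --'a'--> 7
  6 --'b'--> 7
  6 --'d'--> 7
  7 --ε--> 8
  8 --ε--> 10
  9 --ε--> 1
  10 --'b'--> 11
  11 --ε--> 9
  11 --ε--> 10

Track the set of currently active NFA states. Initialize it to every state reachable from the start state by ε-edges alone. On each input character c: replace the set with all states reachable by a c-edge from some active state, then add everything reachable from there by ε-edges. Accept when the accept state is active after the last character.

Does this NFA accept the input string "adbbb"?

S₀ = ε-closure({0}) = {0,2,4}
'a' @ 1: {5,6}
'd' @ 2: {7,8,10}
'b' @ 3: {1,9,10,11}  [accepting]
'b' @ 4: {1,9,10,11}  [accepting]
'b' @ 5: {1,9,10,11}  [accepting]
after full input: {1,9,10,11}  (accept=1 in)

Answer: ACCEPT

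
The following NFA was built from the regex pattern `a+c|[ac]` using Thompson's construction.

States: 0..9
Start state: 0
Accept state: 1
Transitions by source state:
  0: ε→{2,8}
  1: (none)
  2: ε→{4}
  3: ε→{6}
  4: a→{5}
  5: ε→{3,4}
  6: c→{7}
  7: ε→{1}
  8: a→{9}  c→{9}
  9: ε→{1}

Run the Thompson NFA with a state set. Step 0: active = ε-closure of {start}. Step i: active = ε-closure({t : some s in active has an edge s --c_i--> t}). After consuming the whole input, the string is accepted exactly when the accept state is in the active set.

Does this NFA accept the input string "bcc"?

Answer: REJECT

Derivation:
initial (ε-close {0}): {0,2,4,8}
'b' @ 1: {}  — state set empty
rest 'cc' ignored (set empty)
after full input: {}  (accept=1 not in)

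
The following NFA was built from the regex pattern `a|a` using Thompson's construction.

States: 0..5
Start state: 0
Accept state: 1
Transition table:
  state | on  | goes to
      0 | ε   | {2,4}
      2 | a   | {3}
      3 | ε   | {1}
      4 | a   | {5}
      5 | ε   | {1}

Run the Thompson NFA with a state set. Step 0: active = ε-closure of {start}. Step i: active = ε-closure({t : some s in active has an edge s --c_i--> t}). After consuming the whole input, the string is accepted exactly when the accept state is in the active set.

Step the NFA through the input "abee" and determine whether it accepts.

Answer: REJECT

Steps:
start: ε-closure({0}) = {0,2,4}
'a' @ 1: {1,3,5}  ✓accept
'b' @ 2: {}  — state set empty
rest 'ee' ignored (set empty)
after full input: {}  (accept=1 not in)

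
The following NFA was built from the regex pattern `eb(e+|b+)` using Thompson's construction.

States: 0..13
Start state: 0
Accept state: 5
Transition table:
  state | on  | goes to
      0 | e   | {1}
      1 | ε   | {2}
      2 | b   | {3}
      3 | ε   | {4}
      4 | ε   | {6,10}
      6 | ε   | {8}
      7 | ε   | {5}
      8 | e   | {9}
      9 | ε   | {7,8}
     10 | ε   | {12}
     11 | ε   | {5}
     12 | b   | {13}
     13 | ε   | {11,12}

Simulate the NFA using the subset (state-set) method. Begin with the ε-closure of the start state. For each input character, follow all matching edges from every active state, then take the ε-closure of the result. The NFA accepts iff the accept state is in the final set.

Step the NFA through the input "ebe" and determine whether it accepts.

S₀ = ε-closure({0}) = {0}
'e' @ 1: {1,2}
'b' @ 2: {3,4,6,8,10,12}
'e' @ 3: {5,7,8,9}  [accepting]
after full input: {5,7,8,9}  (accept=5 in)

Answer: ACCEPT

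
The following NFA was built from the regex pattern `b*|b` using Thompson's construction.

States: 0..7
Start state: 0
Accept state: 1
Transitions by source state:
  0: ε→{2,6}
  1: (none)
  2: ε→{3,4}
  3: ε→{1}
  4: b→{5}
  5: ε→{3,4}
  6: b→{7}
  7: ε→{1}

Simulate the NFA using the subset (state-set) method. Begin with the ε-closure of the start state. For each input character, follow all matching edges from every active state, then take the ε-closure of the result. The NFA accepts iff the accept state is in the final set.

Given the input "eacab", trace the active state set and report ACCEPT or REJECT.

initial (ε-close {0}): {0,1,2,3,4,6}
'e' @ 1: {}  — no active states
rest 'acab' ignored (set empty)
end set {} — state 1 not in

Answer: REJECT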